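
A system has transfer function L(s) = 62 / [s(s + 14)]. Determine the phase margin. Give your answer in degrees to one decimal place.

73.2°

Gain crossover: |L(jω)| = 1 at ω ≈ 4.24 rad s⁻¹.
∠L(j4.24) = −90° − arctan(4.24/14) ≈ -106.84°
PM = 180° + (-106.84°) = 73.16°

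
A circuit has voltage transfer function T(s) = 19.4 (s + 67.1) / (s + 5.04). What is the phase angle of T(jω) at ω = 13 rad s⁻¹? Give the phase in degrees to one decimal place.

∠(j13 + 67.1) = arctan(13/67.1) = 10.96°
∠(j13 + 5.04) = arctan(13/5.04) = 68.81°
∠T(j13) = 10.96° − 68.81° = -57.84°

-57.8°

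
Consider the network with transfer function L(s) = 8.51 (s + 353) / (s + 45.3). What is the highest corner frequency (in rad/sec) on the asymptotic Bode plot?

353 rad/sec

Break frequencies occur at each pole and zero magnitude: 45.3 rad/sec, 353 rad/sec.
The highest is 353 rad/sec.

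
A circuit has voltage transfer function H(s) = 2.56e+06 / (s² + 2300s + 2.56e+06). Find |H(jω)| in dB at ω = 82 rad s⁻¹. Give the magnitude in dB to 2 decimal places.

|(j82)² + 2300(j82) + 2.56e+06| = |2.5533e+06 + j1.886e+05| = 2.56e+06
|H(j82)| = 2.56e+06 / 2.56e+06 = 0.99991
20 log₁₀(0.99991) = -0.001 dB

-0.00 dB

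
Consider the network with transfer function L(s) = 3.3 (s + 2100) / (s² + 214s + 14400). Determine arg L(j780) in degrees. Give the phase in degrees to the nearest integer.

∠(j780 + 2100) = arctan(780/2100) = 20.38°
∠[(j780)² + 214(j780) + 14400] = ∠[-5.94e+05 + j1.6692e+05] = 164.30°
∠L(j780) = 20.38° − 164.30° = -143.93°

-144°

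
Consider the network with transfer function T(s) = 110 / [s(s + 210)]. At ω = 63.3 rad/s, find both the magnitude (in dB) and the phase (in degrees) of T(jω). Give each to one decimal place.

|j63.3 + 210| = √(63.3² + 210²) = 219.3
|j63.3| = 63.3
|T(j63.3)| = 110 / (219.3 × 63.3) = 0.0079229
20 log₁₀(0.0079229) = -42.02 dB
∠(j63.3 + 210) = arctan(63.3/210) = 16.77°
∠(j63.3) = 90.00°
∠T(j63.3) = − (16.77° + 90.00°) = -106.77°

|T| = -42.0 dB, ∠T = -106.8°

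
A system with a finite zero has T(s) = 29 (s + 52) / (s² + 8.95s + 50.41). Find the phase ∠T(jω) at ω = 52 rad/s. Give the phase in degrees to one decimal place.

∠(j52 + 52) = arctan(52/52) = 45.00°
∠[(j52)² + 8.95(j52) + 50.41] = ∠[-2653.6 + j465.4] = 170.05°
∠T(j52) = 45.00° − 170.05° = -125.05°

-125.1°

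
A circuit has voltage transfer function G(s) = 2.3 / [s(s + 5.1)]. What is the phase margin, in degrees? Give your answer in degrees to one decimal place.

Gain crossover: |G(jω)| = 1 at ω ≈ 0.449 rad/sec.
∠G(j0.449) = −90° − arctan(0.449/5.1) ≈ -95.03°
PM = 180° + (-95.03°) = 84.97°

85.0°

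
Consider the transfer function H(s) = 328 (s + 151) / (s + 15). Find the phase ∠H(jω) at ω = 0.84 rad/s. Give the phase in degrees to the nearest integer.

-3 deg

∠(j0.84 + 151) = arctan(0.84/151) = 0.32°
∠(j0.84 + 15) = arctan(0.84/15) = 3.21°
∠H(j0.84) = 0.32° − 3.21° = -2.89°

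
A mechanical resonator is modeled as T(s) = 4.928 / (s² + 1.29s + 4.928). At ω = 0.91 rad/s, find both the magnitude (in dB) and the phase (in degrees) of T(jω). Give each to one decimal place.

|T| = 1.3 dB, ∠T = -16.0°

|(j0.91)² + 1.29(j0.91) + 4.928| = |4.0999 + j1.1739| = 4.265
|T(j0.91)| = 4.928 / 4.265 = 1.1555
20 log₁₀(1.1555) = 1.26 dB
∠[(j0.91)² + 1.29(j0.91) + 4.928] = ∠[4.0999 + j1.1739] = 15.98°
∠T(j0.91) = −15.98° = -15.98°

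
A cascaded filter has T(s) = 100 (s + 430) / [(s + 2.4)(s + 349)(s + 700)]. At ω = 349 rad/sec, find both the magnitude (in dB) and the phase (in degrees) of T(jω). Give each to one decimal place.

|T| = -67.7 dB, ∠T = -122.0 deg

|j349 + 430| = √(349² + 430²) = 553.8
|j349 + 2.4| = √(349² + 2.4²) = 349
|j349 + 349| = √(349² + 349²) = 493.6
|j349 + 700| = √(349² + 700²) = 782.2
|T(j349)| = 100 × 553.8 / (349 × 493.6 × 782.2) = 0.00041103
20 log₁₀(0.00041103) = -67.72 dB
∠(j349 + 430) = arctan(349/430) = 39.06°
∠(j349 + 2.4) = arctan(349/2.4) = 89.61°
∠(j349 + 349) = arctan(349/349) = 45.00°
∠(j349 + 700) = arctan(349/700) = 26.50°
∠T(j349) = 39.06° − (89.61° + 45.00° + 26.50°) = -122.04°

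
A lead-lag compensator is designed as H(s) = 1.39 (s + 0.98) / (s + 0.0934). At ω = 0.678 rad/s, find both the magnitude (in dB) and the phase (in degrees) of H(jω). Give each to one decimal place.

|j0.678 + 0.98| = √(0.678² + 0.98²) = 1.192
|j0.678 + 0.0934| = √(0.678² + 0.0934²) = 0.6844
|H(j0.678)| = 1.39 × 1.192 / 0.6844 = 2.4202
20 log₁₀(2.4202) = 7.68 dB
∠(j0.678 + 0.98) = arctan(0.678/0.98) = 34.68°
∠(j0.678 + 0.0934) = arctan(0.678/0.0934) = 82.16°
∠H(j0.678) = 34.68° − 82.16° = -47.48°

|H| = 7.7 dB, ∠H = -47.5°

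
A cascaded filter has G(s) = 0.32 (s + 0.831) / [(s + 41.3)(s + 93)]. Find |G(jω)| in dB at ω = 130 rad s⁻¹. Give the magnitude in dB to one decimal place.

|j130 + 0.831| = √(130² + 0.831²) = 130
|j130 + 41.3| = √(130² + 41.3²) = 136.4
|j130 + 93| = √(130² + 93²) = 159.8
|G(j130)| = 0.32 × 130 / (136.4 × 159.8) = 0.0019081
20 log₁₀(0.0019081) = -54.39 dB

-54.4 dB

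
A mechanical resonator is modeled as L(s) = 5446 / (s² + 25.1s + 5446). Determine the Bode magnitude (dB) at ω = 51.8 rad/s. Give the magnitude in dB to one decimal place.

|(j51.8)² + 25.1(j51.8) + 5446| = |2762.8 + j1300.2| = 3053
|L(j51.8)| = 5446 / 3053 = 1.7836
20 log₁₀(1.7836) = 5.03 dB

5.0 dB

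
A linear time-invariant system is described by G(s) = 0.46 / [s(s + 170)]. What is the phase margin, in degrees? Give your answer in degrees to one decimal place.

Gain crossover: |G(jω)| = 1 at ω ≈ 0.00271 rad/s.
∠G(j0.00271) = −90° − arctan(0.00271/170) ≈ -90.00°
PM = 180° + (-90.00°) = 90.00°

90.0°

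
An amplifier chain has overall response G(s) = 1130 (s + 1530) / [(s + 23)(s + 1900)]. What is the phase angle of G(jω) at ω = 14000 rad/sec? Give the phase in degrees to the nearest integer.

-88°

∠(j14000 + 1530) = arctan(14000/1530) = 83.76°
∠(j14000 + 23) = arctan(14000/23) = 89.91°
∠(j14000 + 1900) = arctan(14000/1900) = 82.27°
∠G(j14000) = 83.76° − (89.91° + 82.27°) = -88.41°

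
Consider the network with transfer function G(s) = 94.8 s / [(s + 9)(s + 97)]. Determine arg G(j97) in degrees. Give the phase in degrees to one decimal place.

-39.7 deg

∠(j97) = 90.00°
∠(j97 + 9) = arctan(97/9) = 84.70°
∠(j97 + 97) = arctan(97/97) = 45.00°
∠G(j97) = 90.00° − (84.70° + 45.00°) = -39.70°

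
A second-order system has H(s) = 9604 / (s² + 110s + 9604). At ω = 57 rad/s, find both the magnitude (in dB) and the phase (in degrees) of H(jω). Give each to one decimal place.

|(j57)² + 110(j57) + 9604| = |6355 + j6270| = 8927
|H(j57)| = 9604 / 8927 = 1.0758
20 log₁₀(1.0758) = 0.63 dB
∠[(j57)² + 110(j57) + 9604] = ∠[6355 + j6270] = 44.61°
∠H(j57) = −44.61° = -44.61°

|H| = 0.6 dB, ∠H = -44.6 deg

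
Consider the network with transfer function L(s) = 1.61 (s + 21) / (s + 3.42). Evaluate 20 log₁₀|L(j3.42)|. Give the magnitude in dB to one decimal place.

|j3.42 + 21| = √(3.42² + 21²) = 21.28
|j3.42 + 3.42| = √(3.42² + 3.42²) = 4.837
|L(j3.42)| = 1.61 × 21.28 / 4.837 = 7.0825
20 log₁₀(7.0825) = 17.00 dB

17.0 dB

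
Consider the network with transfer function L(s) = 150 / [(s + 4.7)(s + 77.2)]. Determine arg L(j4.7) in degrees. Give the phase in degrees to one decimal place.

∠(j4.7 + 4.7) = arctan(4.7/4.7) = 45.00°
∠(j4.7 + 77.2) = arctan(4.7/77.2) = 3.48°
∠L(j4.7) = − (45.00° + 3.48°) = -48.48°

-48.5°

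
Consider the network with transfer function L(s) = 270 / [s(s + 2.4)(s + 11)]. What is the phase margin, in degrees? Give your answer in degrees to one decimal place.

Gain crossover: |L(jω)| = 1 at ω ≈ 4.48 rad/sec.
∠L(j4.48) = −90° − arctan(4.48/2.4) − arctan(4.48/11) ≈ -173.94°
PM = 180° + (-173.94°) = 6.06°

6.1°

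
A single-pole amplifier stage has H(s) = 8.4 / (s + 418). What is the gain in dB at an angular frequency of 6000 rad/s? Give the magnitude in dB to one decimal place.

-57.1 dB

|j6000 + 418| = √(6000² + 418²) = 6015
|H(j6000)| = 8.4 / 6015 = 0.0013966
20 log₁₀(0.0013966) = -57.10 dB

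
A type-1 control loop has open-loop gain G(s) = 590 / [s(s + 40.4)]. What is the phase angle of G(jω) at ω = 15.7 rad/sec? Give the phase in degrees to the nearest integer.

∠(j15.7 + 40.4) = arctan(15.7/40.4) = 21.24°
∠(j15.7) = 90.00°
∠G(j15.7) = − (21.24° + 90.00°) = -111.24°

-111°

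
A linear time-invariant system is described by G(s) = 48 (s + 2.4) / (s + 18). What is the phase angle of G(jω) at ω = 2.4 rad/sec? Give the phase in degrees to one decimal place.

∠(j2.4 + 2.4) = arctan(2.4/2.4) = 45.00°
∠(j2.4 + 18) = arctan(2.4/18) = 7.59°
∠G(j2.4) = 45.00° − 7.59° = 37.41°

37.4°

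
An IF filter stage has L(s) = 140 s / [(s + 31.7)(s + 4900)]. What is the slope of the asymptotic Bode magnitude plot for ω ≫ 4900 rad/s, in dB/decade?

-20 dB/decade

With 1 zero and 2 poles, the high-frequency asymptotic slope is 20 × (1 − 2) = -20 dB/decade.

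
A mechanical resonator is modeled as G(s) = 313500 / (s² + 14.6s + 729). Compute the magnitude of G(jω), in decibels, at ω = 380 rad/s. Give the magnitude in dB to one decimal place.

|(j380)² + 14.6(j380) + 729| = |-1.4367e+05 + j5548| = 1.438e+05
|G(j380)| = 313500 / 1.438e+05 = 2.1804
20 log₁₀(2.1804) = 6.77 dB

6.8 dB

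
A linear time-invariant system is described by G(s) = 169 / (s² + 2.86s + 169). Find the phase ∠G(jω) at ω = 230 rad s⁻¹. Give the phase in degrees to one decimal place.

-179.3 deg

∠[(j230)² + 2.86(j230) + 169] = ∠[-52731 + j657.8] = 179.29°
∠G(j230) = −179.29° = -179.29°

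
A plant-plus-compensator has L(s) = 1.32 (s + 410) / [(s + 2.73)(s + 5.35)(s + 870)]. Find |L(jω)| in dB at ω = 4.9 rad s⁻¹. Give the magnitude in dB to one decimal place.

-36.3 dB

|j4.9 + 410| = √(4.9² + 410²) = 410
|j4.9 + 2.73| = √(4.9² + 2.73²) = 5.609
|j4.9 + 5.35| = √(4.9² + 5.35²) = 7.255
|j4.9 + 870| = √(4.9² + 870²) = 870
|L(j4.9)| = 1.32 × 410 / (5.609 × 7.255 × 870) = 0.015287
20 log₁₀(0.015287) = -36.31 dB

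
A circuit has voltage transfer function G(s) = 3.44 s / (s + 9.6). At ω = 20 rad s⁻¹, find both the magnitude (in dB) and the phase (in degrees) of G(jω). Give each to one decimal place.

|j20| = 20
|j20 + 9.6| = √(20² + 9.6²) = 22.18
|G(j20)| = 3.44 × 20 / 22.18 = 3.1012
20 log₁₀(3.1012) = 9.83 dB
∠(j20) = 90.00°
∠(j20 + 9.6) = arctan(20/9.6) = 64.36°
∠G(j20) = 90.00° − 64.36° = 25.64°

|G| = 9.8 dB, ∠G = 25.6°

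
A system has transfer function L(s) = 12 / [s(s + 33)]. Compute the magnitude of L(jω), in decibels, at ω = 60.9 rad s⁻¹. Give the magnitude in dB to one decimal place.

-50.9 dB

|j60.9 + 33| = √(60.9² + 33²) = 69.27
|j60.9| = 60.9
|L(j60.9)| = 12 / (69.27 × 60.9) = 0.0028447
20 log₁₀(0.0028447) = -50.92 dB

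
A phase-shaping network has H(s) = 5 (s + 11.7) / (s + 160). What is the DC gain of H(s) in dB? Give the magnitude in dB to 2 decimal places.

H(0) = 5 × 11.7 / 160 = 0.36562
20 log₁₀(0.36562) = -8.739 dB

-8.74 dB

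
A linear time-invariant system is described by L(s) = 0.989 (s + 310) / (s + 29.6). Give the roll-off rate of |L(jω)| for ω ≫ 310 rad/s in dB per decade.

0 dB/decade

With 1 zero and 1 pole, the high-frequency asymptotic slope is 20 × (1 − 1) = 0 dB/decade.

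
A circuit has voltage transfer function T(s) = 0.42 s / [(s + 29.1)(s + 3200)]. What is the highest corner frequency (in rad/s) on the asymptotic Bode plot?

3200 rad/s

Break frequencies occur at each pole and zero magnitude: 29.1 rad/s, 3200 rad/s.
The highest is 3200 rad/s.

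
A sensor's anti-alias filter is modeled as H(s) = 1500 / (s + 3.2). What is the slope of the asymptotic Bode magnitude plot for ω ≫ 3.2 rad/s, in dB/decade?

With 0 zeros and 1 pole, the high-frequency asymptotic slope is 20 × (0 − 1) = -20 dB/decade.

-20 dB/decade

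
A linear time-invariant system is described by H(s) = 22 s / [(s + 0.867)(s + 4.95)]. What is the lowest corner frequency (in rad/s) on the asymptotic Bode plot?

0.867 rad/s

Break frequencies occur at each pole and zero magnitude: 0.867 rad/s, 4.95 rad/s.
The lowest is 0.867 rad/s.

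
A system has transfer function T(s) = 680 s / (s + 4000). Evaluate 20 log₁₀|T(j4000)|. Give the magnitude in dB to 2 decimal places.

53.64 dB

|j4000| = 4000
|j4000 + 4000| = √(4000² + 4000²) = 5657
|T(j4000)| = 680 × 4000 / 5657 = 480.83
20 log₁₀(480.83) = 53.640 dB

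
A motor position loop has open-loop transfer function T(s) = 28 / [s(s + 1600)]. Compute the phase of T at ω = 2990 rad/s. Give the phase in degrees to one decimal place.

-151.8°

∠(j2990 + 1600) = arctan(2990/1600) = 61.85°
∠(j2990) = 90.00°
∠T(j2990) = − (61.85° + 90.00°) = -151.85°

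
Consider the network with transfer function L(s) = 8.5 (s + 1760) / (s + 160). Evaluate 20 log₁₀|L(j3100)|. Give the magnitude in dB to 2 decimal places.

19.79 dB

|j3100 + 1760| = √(3100² + 1760²) = 3565
|j3100 + 160| = √(3100² + 160²) = 3104
|L(j3100)| = 8.5 × 3565 / 3104 = 9.7614
20 log₁₀(9.7614) = 19.790 dB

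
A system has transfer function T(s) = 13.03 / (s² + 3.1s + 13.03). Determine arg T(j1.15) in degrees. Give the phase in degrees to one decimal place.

∠[(j1.15)² + 3.1(j1.15) + 13.03] = ∠[11.707 + j3.565] = 16.94°
∠T(j1.15) = −16.94° = -16.94°

-16.9°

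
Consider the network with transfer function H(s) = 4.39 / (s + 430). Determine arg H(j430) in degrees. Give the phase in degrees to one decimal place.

∠(j430 + 430) = arctan(430/430) = 45.00°
∠H(j430) = −45.00° = -45.00°

-45.0°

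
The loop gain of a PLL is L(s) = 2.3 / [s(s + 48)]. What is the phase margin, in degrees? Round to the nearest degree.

90 deg

Gain crossover: |L(jω)| = 1 at ω ≈ 0.0479 rad/sec.
∠L(j0.0479) = −90° − arctan(0.0479/48) ≈ -90.06°
PM = 180° + (-90.06°) = 89.94°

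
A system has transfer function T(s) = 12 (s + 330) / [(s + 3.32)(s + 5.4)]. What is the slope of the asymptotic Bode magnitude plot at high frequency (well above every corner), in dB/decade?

With 1 zero and 2 poles, the high-frequency asymptotic slope is 20 × (1 − 2) = -20 dB/decade.

-20 dB/decade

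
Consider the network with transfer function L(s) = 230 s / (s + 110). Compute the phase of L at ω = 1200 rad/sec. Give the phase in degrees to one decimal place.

5.2°

∠(j1200) = 90.00°
∠(j1200 + 110) = arctan(1200/110) = 84.76°
∠L(j1200) = 90.00° − 84.76° = 5.24°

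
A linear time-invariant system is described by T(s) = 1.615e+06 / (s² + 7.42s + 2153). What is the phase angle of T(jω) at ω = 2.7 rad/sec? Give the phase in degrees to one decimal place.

-0.5°

∠[(j2.7)² + 7.42(j2.7) + 2153] = ∠[2145.7 + j20.034] = 0.53°
∠T(j2.7) = −0.53° = -0.53°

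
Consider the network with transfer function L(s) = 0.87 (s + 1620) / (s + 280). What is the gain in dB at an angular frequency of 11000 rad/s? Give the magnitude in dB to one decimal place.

|j11000 + 1620| = √(11000² + 1620²) = 1.112e+04
|j11000 + 280| = √(11000² + 280²) = 1.1e+04
|L(j11000)| = 0.87 × 1.112e+04 / 1.1e+04 = 0.8791
20 log₁₀(0.8791) = -1.12 dB

-1.1 dB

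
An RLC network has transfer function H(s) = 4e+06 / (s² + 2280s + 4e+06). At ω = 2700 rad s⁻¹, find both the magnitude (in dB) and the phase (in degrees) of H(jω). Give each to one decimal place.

|H| = -4.8 dB, ∠H = -118.1°

|(j2700)² + 2280(j2700) + 4e+06| = |-3.29e+06 + j6.156e+06| = 6.98e+06
|H(j2700)| = 4e+06 / 6.98e+06 = 0.57307
20 log₁₀(0.57307) = -4.84 dB
∠[(j2700)² + 2280(j2700) + 4e+06] = ∠[-3.29e+06 + j6.156e+06] = 118.12°
∠H(j2700) = −118.12° = -118.12°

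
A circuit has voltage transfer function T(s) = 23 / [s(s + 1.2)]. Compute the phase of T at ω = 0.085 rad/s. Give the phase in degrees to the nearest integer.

-94°

∠(j0.085 + 1.2) = arctan(0.085/1.2) = 4.05°
∠(j0.085) = 90.00°
∠T(j0.085) = − (4.05° + 90.00°) = -94.05°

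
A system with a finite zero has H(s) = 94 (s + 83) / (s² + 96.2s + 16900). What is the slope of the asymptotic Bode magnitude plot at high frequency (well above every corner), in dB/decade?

With 1 zero and 2 poles, the high-frequency asymptotic slope is 20 × (1 − 2) = -20 dB/decade.

-20 dB/decade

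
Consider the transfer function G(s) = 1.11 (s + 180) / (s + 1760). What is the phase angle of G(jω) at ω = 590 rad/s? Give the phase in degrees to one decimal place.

54.5°

∠(j590 + 180) = arctan(590/180) = 73.03°
∠(j590 + 1760) = arctan(590/1760) = 18.53°
∠G(j590) = 73.03° − 18.53° = 54.50°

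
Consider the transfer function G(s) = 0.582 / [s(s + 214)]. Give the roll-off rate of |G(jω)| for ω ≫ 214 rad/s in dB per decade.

With 0 zeros and 2 poles, the high-frequency asymptotic slope is 20 × (0 − 2) = -40 dB/decade.

-40 dB/decade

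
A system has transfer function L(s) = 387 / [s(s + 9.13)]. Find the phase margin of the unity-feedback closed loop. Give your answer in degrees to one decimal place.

26.1 deg

Gain crossover: |L(jω)| = 1 at ω ≈ 18.6 rad/s.
∠L(j18.6) = −90° − arctan(18.6/9.13) ≈ -153.91°
PM = 180° + (-153.91°) = 26.09°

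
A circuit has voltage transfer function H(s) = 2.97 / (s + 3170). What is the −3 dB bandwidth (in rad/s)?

For a single-pole low-pass, the −3 dB point is at the pole: ω = 3170 rad/s.

3170 rad/s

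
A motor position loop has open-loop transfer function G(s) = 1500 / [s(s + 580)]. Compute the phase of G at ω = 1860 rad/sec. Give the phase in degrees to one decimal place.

-162.7°

∠(j1860 + 580) = arctan(1860/580) = 72.68°
∠(j1860) = 90.00°
∠G(j1860) = − (72.68° + 90.00°) = -162.68°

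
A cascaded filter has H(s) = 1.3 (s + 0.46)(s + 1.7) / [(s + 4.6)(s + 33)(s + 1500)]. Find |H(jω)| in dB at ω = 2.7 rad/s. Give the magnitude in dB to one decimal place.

|j2.7 + 0.46| = √(2.7² + 0.46²) = 2.739
|j2.7 + 1.7| = √(2.7² + 1.7²) = 3.191
|j2.7 + 4.6| = √(2.7² + 4.6²) = 5.334
|j2.7 + 33| = √(2.7² + 33²) = 33.11
|j2.7 + 1500| = √(2.7² + 1500²) = 1500
|H(j2.7)| = 1.3 × 2.739 × 3.191 / (5.334 × 33.11 × 1500) = 4.2884e-05
20 log₁₀(4.2884e-05) = -87.35 dB

-87.4 dB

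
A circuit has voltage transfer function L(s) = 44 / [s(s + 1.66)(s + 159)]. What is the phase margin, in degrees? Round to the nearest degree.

84°

Gain crossover: |L(jω)| = 1 at ω ≈ 0.166 rad/s.
∠L(j0.166) = −90° − arctan(0.166/1.66) − arctan(0.166/159) ≈ -95.77°
PM = 180° + (-95.77°) = 84.23°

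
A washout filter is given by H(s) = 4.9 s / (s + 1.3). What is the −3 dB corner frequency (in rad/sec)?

1.3 rad/sec

For a single-pole high-pass, the −3 dB point is at the pole: ω = 1.3 rad/sec.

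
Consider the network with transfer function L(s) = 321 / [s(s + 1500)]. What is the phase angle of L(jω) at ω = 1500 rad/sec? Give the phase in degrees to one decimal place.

-135.0°

∠(j1500 + 1500) = arctan(1500/1500) = 45.00°
∠(j1500) = 90.00°
∠L(j1500) = − (45.00° + 90.00°) = -135.00°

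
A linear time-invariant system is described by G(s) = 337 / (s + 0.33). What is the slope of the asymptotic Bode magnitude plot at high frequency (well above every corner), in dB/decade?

With 0 zeros and 1 pole, the high-frequency asymptotic slope is 20 × (0 − 1) = -20 dB/decade.

-20 dB/decade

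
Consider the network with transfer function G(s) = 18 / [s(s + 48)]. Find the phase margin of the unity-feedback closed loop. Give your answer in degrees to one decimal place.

Gain crossover: |G(jω)| = 1 at ω ≈ 0.375 rad/sec.
∠G(j0.375) = −90° − arctan(0.375/48) ≈ -90.45°
PM = 180° + (-90.45°) = 89.55°

89.6°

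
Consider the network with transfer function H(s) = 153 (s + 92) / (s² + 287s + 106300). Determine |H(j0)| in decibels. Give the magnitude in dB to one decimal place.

H(0) = 153 × 92 / 106300 = 0.13242
20 log₁₀(0.13242) = -17.56 dB

-17.6 dB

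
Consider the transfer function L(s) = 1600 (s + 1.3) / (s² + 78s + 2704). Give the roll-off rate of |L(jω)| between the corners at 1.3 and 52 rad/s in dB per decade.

In this band the factors already past their corner are: zero at 1.3; net slope = 20 dB/decade.

20 dB/decade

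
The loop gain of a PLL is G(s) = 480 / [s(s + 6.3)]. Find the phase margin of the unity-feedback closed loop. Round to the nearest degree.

16°

Gain crossover: |G(jω)| = 1 at ω ≈ 21.5 rad/s.
∠G(j21.5) = −90° − arctan(21.5/6.3) ≈ -163.64°
PM = 180° + (-163.64°) = 16.36°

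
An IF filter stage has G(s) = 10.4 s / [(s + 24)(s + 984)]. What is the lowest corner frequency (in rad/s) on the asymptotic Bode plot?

24 rad/s

Break frequencies occur at each pole and zero magnitude: 24 rad/s, 984 rad/s.
The lowest is 24 rad/s.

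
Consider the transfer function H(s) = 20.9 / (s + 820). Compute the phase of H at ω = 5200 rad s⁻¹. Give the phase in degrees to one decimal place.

-81.0°

∠(j5200 + 820) = arctan(5200/820) = 81.04°
∠H(j5200) = −81.04° = -81.04°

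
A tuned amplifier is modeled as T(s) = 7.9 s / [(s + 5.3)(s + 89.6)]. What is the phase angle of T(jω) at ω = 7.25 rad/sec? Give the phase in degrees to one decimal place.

31.5°

∠(j7.25) = 90.00°
∠(j7.25 + 5.3) = arctan(7.25/5.3) = 53.83°
∠(j7.25 + 89.6) = arctan(7.25/89.6) = 4.63°
∠T(j7.25) = 90.00° − (53.83° + 4.63°) = 31.54°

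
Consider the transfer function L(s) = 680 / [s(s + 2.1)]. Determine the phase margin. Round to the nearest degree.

Gain crossover: |L(jω)| = 1 at ω ≈ 26 rad/sec.
∠L(j26) = −90° − arctan(26/2.1) ≈ -175.39°
PM = 180° + (-175.39°) = 4.61°

5 deg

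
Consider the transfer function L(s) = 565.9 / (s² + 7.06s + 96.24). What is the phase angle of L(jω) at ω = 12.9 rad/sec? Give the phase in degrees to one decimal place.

-127.6 deg

∠[(j12.9)² + 7.06(j12.9) + 96.24] = ∠[-70.17 + j91.074] = 127.61°
∠L(j12.9) = −127.61° = -127.61°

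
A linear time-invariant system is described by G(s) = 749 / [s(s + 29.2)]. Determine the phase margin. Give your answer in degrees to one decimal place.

54.4 deg

Gain crossover: |G(jω)| = 1 at ω ≈ 20.9 rad s⁻¹.
∠G(j20.9) = −90° − arctan(20.9/29.2) ≈ -125.55°
PM = 180° + (-125.55°) = 54.45°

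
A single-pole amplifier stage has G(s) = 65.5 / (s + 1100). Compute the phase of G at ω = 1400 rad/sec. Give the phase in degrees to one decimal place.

-51.8 deg

∠(j1400 + 1100) = arctan(1400/1100) = 51.84°
∠G(j1400) = −51.84° = -51.84°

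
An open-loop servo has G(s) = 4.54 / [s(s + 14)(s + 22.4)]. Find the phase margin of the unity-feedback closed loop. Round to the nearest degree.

90°

Gain crossover: |G(jω)| = 1 at ω ≈ 0.0145 rad/s.
∠G(j0.0145) = −90° − arctan(0.0145/14) − arctan(0.0145/22.4) ≈ -90.10°
PM = 180° + (-90.10°) = 89.90°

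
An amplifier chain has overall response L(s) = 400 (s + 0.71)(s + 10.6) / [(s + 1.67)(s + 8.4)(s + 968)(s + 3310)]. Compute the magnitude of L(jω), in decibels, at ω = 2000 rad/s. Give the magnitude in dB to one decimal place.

-86.6 dB

|j2000 + 0.71| = √(2000² + 0.71²) = 2000
|j2000 + 10.6| = √(2000² + 10.6²) = 2000
|j2000 + 1.67| = √(2000² + 1.67²) = 2000
|j2000 + 8.4| = √(2000² + 8.4²) = 2000
|j2000 + 968| = √(2000² + 968²) = 2222
|j2000 + 3310| = √(2000² + 3310²) = 3867
|L(j2000)| = 400 × 2000 × 2000 / (2000 × 2000 × 2222 × 3867) = 4.655e-05
20 log₁₀(4.655e-05) = -86.64 dB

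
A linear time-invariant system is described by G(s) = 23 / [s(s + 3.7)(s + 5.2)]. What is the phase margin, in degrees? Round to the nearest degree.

Gain crossover: |G(jω)| = 1 at ω ≈ 1.12 rad/sec.
∠G(j1.12) = −90° − arctan(1.12/3.7) − arctan(1.12/5.2) ≈ -118.96°
PM = 180° + (-118.96°) = 61.04°

61°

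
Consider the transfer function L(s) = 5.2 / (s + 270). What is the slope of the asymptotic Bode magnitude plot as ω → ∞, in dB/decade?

-20 dB/decade

With 0 zeros and 1 pole, the high-frequency asymptotic slope is 20 × (0 − 1) = -20 dB/decade.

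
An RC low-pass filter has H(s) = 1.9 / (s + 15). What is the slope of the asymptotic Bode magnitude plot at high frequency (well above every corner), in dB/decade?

With 0 zeros and 1 pole, the high-frequency asymptotic slope is 20 × (0 − 1) = -20 dB/decade.

-20 dB/decade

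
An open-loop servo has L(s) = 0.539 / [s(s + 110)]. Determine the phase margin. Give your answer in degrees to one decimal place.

Gain crossover: |L(jω)| = 1 at ω ≈ 0.0049 rad/s.
∠L(j0.0049) = −90° − arctan(0.0049/110) ≈ -90.00°
PM = 180° + (-90.00°) = 90.00°

90.0 deg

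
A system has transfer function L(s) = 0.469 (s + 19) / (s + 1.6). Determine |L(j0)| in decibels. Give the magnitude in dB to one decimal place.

14.9 dB

L(0) = 0.469 × 19 / 1.6 = 5.5694
20 log₁₀(5.5694) = 14.92 dB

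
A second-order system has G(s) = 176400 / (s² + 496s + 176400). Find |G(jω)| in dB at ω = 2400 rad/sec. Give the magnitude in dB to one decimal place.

-30.2 dB

|(j2400)² + 496(j2400) + 176400| = |-5.5836e+06 + j1.1904e+06| = 5.709e+06
|G(j2400)| = 176400 / 5.709e+06 = 0.030898
20 log₁₀(0.030898) = -30.20 dB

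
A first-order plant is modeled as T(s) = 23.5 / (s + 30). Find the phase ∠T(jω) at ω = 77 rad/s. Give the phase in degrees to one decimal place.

-68.7 deg

∠(j77 + 30) = arctan(77/30) = 68.71°
∠T(j77) = −68.71° = -68.71°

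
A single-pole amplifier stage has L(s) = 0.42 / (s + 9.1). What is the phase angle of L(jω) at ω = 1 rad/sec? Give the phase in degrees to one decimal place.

∠(j1 + 9.1) = arctan(1/9.1) = 6.27°
∠L(j1) = −6.27° = -6.27°

-6.3 deg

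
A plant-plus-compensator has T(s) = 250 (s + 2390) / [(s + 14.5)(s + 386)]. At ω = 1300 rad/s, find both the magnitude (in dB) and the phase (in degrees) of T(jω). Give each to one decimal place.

|j1300 + 2390| = √(1300² + 2390²) = 2721
|j1300 + 14.5| = √(1300² + 14.5²) = 1300
|j1300 + 386| = √(1300² + 386²) = 1356
|T(j1300)| = 250 × 2721 / (1300 × 1356) = 0.3858
20 log₁₀(0.3858) = -8.27 dB
∠(j1300 + 2390) = arctan(1300/2390) = 28.54°
∠(j1300 + 14.5) = arctan(1300/14.5) = 89.36°
∠(j1300 + 386) = arctan(1300/386) = 73.46°
∠T(j1300) = 28.54° − (89.36° + 73.46°) = -134.28°

|T| = -8.3 dB, ∠T = -134.3°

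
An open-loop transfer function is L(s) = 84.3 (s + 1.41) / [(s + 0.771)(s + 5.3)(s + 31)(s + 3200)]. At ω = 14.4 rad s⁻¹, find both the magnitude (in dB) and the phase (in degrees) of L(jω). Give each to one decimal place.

|L| = -86.0 dB, ∠L = -97.5 deg

|j14.4 + 1.41| = √(14.4² + 1.41²) = 14.47
|j14.4 + 0.771| = √(14.4² + 0.771²) = 14.42
|j14.4 + 5.3| = √(14.4² + 5.3²) = 15.34
|j14.4 + 31| = √(14.4² + 31²) = 34.18
|j14.4 + 3200| = √(14.4² + 3200²) = 3200
|L(j14.4)| = 84.3 × 14.47 / (14.42 × 15.34 × 34.18 × 3200) = 5.0395e-05
20 log₁₀(5.0395e-05) = -85.95 dB
∠(j14.4 + 1.41) = arctan(14.4/1.41) = 84.41°
∠(j14.4 + 0.771) = arctan(14.4/0.771) = 86.94°
∠(j14.4 + 5.3) = arctan(14.4/5.3) = 69.79°
∠(j14.4 + 31) = arctan(14.4/31) = 24.92°
∠(j14.4 + 3200) = arctan(14.4/3200) = 0.26°
∠L(j14.4) = 84.41° − (86.94° + 69.79° + 24.92° + 0.26°) = -97.49°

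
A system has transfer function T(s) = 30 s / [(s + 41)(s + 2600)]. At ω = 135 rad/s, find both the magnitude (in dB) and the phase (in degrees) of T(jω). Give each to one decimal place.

|T| = -39.2 dB, ∠T = 13.9°

|j135| = 135
|j135 + 41| = √(135² + 41²) = 141.1
|j135 + 2600| = √(135² + 2600²) = 2604
|T(j135)| = 30 × 135 / (141.1 × 2604) = 0.011026
20 log₁₀(0.011026) = -39.15 dB
∠(j135) = 90.00°
∠(j135 + 41) = arctan(135/41) = 73.11°
∠(j135 + 2600) = arctan(135/2600) = 2.97°
∠T(j135) = 90.00° − (73.11° + 2.97°) = 13.92°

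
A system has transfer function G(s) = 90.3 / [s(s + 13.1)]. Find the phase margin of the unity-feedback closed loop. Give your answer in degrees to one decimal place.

64.6 deg

Gain crossover: |G(jω)| = 1 at ω ≈ 6.23 rad/s.
∠G(j6.23) = −90° − arctan(6.23/13.1) ≈ -115.42°
PM = 180° + (-115.42°) = 64.58°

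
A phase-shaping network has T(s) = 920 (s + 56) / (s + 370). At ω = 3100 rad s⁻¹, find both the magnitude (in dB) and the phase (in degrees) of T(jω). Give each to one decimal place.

|j3100 + 56| = √(3100² + 56²) = 3101
|j3100 + 370| = √(3100² + 370²) = 3122
|T(j3100)| = 920 × 3101 / 3122 = 913.67
20 log₁₀(913.67) = 59.22 dB
∠(j3100 + 56) = arctan(3100/56) = 88.97°
∠(j3100 + 370) = arctan(3100/370) = 83.19°
∠T(j3100) = 88.97° − 83.19° = 5.77°

|T| = 59.2 dB, ∠T = 5.8°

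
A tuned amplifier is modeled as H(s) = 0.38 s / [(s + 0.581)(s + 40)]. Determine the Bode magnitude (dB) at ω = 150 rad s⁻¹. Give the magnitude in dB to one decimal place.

-52.2 dB

|j150| = 150
|j150 + 0.581| = √(150² + 0.581²) = 150
|j150 + 40| = √(150² + 40²) = 155.2
|H(j150)| = 0.38 × 150 / (150 × 155.2) = 0.0024478
20 log₁₀(0.0024478) = -52.22 dB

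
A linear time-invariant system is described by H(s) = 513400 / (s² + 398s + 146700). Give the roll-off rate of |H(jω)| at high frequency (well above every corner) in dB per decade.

With 0 zeros and 2 poles, the high-frequency asymptotic slope is 20 × (0 − 2) = -40 dB/decade.

-40 dB/decade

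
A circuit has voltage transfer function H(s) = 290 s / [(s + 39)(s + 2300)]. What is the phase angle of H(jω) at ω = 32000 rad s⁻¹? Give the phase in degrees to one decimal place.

-85.8 deg

∠(j32000) = 90.00°
∠(j32000 + 39) = arctan(32000/39) = 89.93°
∠(j32000 + 2300) = arctan(32000/2300) = 85.89°
∠H(j32000) = 90.00° − (89.93° + 85.89°) = -85.82°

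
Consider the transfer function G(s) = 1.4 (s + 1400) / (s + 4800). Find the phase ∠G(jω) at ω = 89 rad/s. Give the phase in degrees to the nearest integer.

∠(j89 + 1400) = arctan(89/1400) = 3.64°
∠(j89 + 4800) = arctan(89/4800) = 1.06°
∠G(j89) = 3.64° − 1.06° = 2.58°

3°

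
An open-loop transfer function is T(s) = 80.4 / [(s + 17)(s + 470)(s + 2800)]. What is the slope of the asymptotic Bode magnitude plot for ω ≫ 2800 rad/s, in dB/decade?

With 0 zeros and 3 poles, the high-frequency asymptotic slope is 20 × (0 − 3) = -60 dB/decade.

-60 dB/decade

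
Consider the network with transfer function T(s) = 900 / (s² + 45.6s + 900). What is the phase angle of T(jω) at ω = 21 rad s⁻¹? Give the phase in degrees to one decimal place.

-64.4°

∠[(j21)² + 45.6(j21) + 900] = ∠[459 + j957.6] = 64.39°
∠T(j21) = −64.39° = -64.39°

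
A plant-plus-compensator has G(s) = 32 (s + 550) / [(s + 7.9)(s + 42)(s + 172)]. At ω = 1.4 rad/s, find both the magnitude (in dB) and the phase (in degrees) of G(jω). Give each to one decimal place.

|j1.4 + 550| = √(1.4² + 550²) = 550
|j1.4 + 7.9| = √(1.4² + 7.9²) = 8.023
|j1.4 + 42| = √(1.4² + 42²) = 42.02
|j1.4 + 172| = √(1.4² + 172²) = 172
|G(j1.4)| = 32 × 550 / (8.023 × 42.02 × 172) = 0.30349
20 log₁₀(0.30349) = -10.36 dB
∠(j1.4 + 550) = arctan(1.4/550) = 0.15°
∠(j1.4 + 7.9) = arctan(1.4/7.9) = 10.05°
∠(j1.4 + 42) = arctan(1.4/42) = 1.91°
∠(j1.4 + 172) = arctan(1.4/172) = 0.47°
∠G(j1.4) = 0.15° − (10.05° + 1.91° + 0.47°) = -12.28°

|G| = -10.4 dB, ∠G = -12.3 deg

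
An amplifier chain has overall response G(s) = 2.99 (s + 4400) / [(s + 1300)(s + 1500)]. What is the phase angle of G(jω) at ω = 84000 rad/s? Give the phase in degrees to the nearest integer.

∠(j84000 + 4400) = arctan(84000/4400) = 87.00°
∠(j84000 + 1300) = arctan(84000/1300) = 89.11°
∠(j84000 + 1500) = arctan(84000/1500) = 88.98°
∠G(j84000) = 87.00° − (89.11° + 88.98°) = -91.09°

-91°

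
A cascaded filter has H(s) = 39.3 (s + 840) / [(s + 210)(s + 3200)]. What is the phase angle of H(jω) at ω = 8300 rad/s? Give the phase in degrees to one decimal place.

∠(j8300 + 840) = arctan(8300/840) = 84.22°
∠(j8300 + 210) = arctan(8300/210) = 88.55°
∠(j8300 + 3200) = arctan(8300/3200) = 68.92°
∠H(j8300) = 84.22° − (88.55° + 68.92°) = -73.25°

-73.2°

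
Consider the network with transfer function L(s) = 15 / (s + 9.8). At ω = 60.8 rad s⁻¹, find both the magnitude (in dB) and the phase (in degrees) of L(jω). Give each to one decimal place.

|j60.8 + 9.8| = √(60.8² + 9.8²) = 61.58
|L(j60.8)| = 15 / 61.58 = 0.24357
20 log₁₀(0.24357) = -12.27 dB
∠(j60.8 + 9.8) = arctan(60.8/9.8) = 80.84°
∠L(j60.8) = −80.84° = -80.84°

|L| = -12.3 dB, ∠L = -80.8°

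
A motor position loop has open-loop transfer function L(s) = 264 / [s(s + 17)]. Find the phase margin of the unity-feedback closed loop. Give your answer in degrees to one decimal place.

Gain crossover: |L(jω)| = 1 at ω ≈ 12.5 rad/s.
∠L(j12.5) = −90° − arctan(12.5/17) ≈ -126.35°
PM = 180° + (-126.35°) = 53.65°

53.7 deg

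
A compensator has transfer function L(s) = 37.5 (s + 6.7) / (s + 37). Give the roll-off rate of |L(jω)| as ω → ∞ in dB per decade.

With 1 zero and 1 pole, the high-frequency asymptotic slope is 20 × (1 − 1) = 0 dB/decade.

0 dB/decade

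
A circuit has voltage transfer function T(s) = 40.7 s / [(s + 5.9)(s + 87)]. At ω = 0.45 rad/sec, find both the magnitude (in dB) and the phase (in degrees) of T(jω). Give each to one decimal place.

|j0.45| = 0.45
|j0.45 + 5.9| = √(0.45² + 5.9²) = 5.917
|j0.45 + 87| = √(0.45² + 87²) = 87
|T(j0.45)| = 40.7 × 0.45 / (5.917 × 87) = 0.035577
20 log₁₀(0.035577) = -28.98 dB
∠(j0.45) = 90.00°
∠(j0.45 + 5.9) = arctan(0.45/5.9) = 4.36°
∠(j0.45 + 87) = arctan(0.45/87) = 0.30°
∠T(j0.45) = 90.00° − (4.36° + 0.30°) = 85.34°

|T| = -29.0 dB, ∠T = 85.3°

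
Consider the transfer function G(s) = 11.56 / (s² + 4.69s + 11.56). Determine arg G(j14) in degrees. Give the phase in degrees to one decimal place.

∠[(j14)² + 4.69(j14) + 11.56] = ∠[-184.44 + j65.66] = 160.40°
∠G(j14) = −160.40° = -160.40°

-160.4°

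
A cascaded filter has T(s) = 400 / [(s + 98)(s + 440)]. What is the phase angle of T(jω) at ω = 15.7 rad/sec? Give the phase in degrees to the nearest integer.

-11 deg

∠(j15.7 + 98) = arctan(15.7/98) = 9.10°
∠(j15.7 + 440) = arctan(15.7/440) = 2.04°
∠T(j15.7) = − (9.10° + 2.04°) = -11.15°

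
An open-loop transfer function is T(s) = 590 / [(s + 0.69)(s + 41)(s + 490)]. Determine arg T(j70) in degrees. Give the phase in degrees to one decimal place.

-157.2°

∠(j70 + 0.69) = arctan(70/0.69) = 89.44°
∠(j70 + 41) = arctan(70/41) = 59.64°
∠(j70 + 490) = arctan(70/490) = 8.13°
∠T(j70) = − (89.44° + 59.64° + 8.13°) = -157.21°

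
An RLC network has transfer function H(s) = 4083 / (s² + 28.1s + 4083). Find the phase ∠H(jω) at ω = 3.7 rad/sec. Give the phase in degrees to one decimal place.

-1.5°

∠[(j3.7)² + 28.1(j3.7) + 4083] = ∠[4069.3 + j103.97] = 1.46°
∠H(j3.7) = −1.46° = -1.46°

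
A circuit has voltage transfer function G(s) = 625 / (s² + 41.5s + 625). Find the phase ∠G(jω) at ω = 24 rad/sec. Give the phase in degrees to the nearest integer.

-87°

∠[(j24)² + 41.5(j24) + 625] = ∠[49 + j996] = 87.18°
∠G(j24) = −87.18° = -87.18°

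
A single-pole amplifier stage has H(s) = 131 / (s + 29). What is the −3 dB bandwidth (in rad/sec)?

29 rad/sec

For a single-pole low-pass, the −3 dB point is at the pole: ω = 29 rad/sec.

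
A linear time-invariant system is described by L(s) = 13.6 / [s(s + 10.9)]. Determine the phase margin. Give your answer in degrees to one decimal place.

Gain crossover: |L(jω)| = 1 at ω ≈ 1.24 rad/s.
∠L(j1.24) = −90° − arctan(1.24/10.9) ≈ -96.49°
PM = 180° + (-96.49°) = 83.51°

83.5°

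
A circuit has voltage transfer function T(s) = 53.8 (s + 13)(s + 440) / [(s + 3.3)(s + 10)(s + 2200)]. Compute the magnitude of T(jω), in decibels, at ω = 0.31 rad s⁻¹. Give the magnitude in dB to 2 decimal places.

12.50 dB

|j0.31 + 13| = √(0.31² + 13²) = 13
|j0.31 + 440| = √(0.31² + 440²) = 440
|j0.31 + 3.3| = √(0.31² + 3.3²) = 3.315
|j0.31 + 10| = √(0.31² + 10²) = 10
|j0.31 + 2200| = √(0.31² + 2200²) = 2200
|T(j0.31)| = 53.8 × 13 × 440 / (3.315 × 10 × 2200) = 4.2194
20 log₁₀(4.2194) = 12.505 dB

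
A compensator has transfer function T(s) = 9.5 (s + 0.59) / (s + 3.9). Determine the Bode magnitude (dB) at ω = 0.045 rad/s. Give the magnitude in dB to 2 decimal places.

|j0.045 + 0.59| = √(0.045² + 0.59²) = 0.5917
|j0.045 + 3.9| = √(0.045² + 3.9²) = 3.9
|T(j0.045)| = 9.5 × 0.5917 / 3.9 = 1.4413
20 log₁₀(1.4413) = 3.175 dB

3.17 dB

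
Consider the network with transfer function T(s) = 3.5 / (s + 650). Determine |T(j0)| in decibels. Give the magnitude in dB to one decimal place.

-45.4 dB

T(0) = 3.5 / 650 = 0.0053846
20 log₁₀(0.0053846) = -45.38 dB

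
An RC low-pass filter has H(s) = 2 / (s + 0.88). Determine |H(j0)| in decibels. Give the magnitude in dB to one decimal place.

H(0) = 2 / 0.88 = 2.2727
20 log₁₀(2.2727) = 7.13 dB

7.1 dB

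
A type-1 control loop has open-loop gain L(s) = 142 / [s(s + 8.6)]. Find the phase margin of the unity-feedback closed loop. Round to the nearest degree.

Gain crossover: |L(jω)| = 1 at ω ≈ 10.5 rad/s.
∠L(j10.5) = −90° − arctan(10.5/8.6) ≈ -140.62°
PM = 180° + (-140.62°) = 39.38°

39°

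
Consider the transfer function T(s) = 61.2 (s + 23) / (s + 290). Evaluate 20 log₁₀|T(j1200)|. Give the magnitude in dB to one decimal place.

|j1200 + 23| = √(1200² + 23²) = 1200
|j1200 + 290| = √(1200² + 290²) = 1235
|T(j1200)| = 61.2 × 1200 / 1235 = 59.498
20 log₁₀(59.498) = 35.49 dB

35.5 dB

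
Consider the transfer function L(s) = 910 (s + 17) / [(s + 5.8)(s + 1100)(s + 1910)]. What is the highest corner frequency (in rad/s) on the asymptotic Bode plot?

1910 rad/s

Break frequencies occur at each pole and zero magnitude: 5.8 rad/s, 17 rad/s, 1100 rad/s, 1910 rad/s.
The highest is 1910 rad/s.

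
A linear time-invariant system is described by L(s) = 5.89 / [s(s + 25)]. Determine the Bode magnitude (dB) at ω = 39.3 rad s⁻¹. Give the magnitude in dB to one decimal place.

-49.8 dB

|j39.3 + 25| = √(39.3² + 25²) = 46.58
|j39.3| = 39.3
|L(j39.3)| = 5.89 / (46.58 × 39.3) = 0.0032177
20 log₁₀(0.0032177) = -49.85 dB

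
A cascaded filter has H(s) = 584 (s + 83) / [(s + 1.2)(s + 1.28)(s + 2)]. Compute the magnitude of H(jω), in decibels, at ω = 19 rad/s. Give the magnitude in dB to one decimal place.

|j19 + 83| = √(19² + 83²) = 85.15
|j19 + 1.2| = √(19² + 1.2²) = 19.04
|j19 + 1.28| = √(19² + 1.28²) = 19.04
|j19 + 2| = √(19² + 2²) = 19.1
|H(j19)| = 584 × 85.15 / (19.04 × 19.04 × 19.1) = 7.1793
20 log₁₀(7.1793) = 17.12 dB

17.1 dB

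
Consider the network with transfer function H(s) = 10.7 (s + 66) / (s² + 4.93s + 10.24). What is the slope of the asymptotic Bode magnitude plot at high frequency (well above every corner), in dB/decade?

-20 dB/decade

With 1 zero and 2 poles, the high-frequency asymptotic slope is 20 × (1 − 2) = -20 dB/decade.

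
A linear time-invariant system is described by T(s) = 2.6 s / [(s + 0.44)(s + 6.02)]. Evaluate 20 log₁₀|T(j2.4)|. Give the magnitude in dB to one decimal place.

|j2.4| = 2.4
|j2.4 + 0.44| = √(2.4² + 0.44²) = 2.44
|j2.4 + 6.02| = √(2.4² + 6.02²) = 6.481
|T(j2.4)| = 2.6 × 2.4 / (2.44 × 6.481) = 0.39461
20 log₁₀(0.39461) = -8.08 dB

-8.1 dB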